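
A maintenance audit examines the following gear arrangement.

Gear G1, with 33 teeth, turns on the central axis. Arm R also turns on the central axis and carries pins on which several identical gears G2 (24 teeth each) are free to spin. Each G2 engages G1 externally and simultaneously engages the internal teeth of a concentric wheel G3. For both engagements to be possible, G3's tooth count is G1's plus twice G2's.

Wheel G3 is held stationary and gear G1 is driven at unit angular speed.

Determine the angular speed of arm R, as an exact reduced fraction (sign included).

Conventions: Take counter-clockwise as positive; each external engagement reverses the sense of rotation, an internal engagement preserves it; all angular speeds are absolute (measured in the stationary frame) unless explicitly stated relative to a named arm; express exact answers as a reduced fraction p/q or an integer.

planetary set (33T centre, 24T on arm, 81T internal) — Willis relation
ring teeth: 33 + 2·24 = 81
33(ω_sun−ω_arm) = −81(ω_ring−ω_arm),  ω_ring = 0, ω_sun = 1
33(1−ω_arm) = −81(0−ω_arm)  ⇒  114·ω_arm = 33  ⇒  ω_arm = 11/38
exact speed ratio = 11/38

11/38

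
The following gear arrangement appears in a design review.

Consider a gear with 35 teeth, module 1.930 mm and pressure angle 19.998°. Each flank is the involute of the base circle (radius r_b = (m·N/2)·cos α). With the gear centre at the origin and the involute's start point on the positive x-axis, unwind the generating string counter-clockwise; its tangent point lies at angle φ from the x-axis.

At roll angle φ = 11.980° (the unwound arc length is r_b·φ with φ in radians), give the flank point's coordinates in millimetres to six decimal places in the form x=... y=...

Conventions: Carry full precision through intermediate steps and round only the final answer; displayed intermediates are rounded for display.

topology: single-mesh involute geometry — m = 1.930, N = 35
pitch radius r_p = m·N/2 = 1.930·35/2 = 33.775000
base radius r_b = r_p·cos α = 33.775000·cos 19.998° = 31.738521
roll angle φ = 11.980° = 0.20909044 rad
x = r_b·(cos φ + φ·sin φ) = 32.424742
y = r_b·(sin φ − φ·cos φ) = 0.096287

x=32.424742 y=0.096287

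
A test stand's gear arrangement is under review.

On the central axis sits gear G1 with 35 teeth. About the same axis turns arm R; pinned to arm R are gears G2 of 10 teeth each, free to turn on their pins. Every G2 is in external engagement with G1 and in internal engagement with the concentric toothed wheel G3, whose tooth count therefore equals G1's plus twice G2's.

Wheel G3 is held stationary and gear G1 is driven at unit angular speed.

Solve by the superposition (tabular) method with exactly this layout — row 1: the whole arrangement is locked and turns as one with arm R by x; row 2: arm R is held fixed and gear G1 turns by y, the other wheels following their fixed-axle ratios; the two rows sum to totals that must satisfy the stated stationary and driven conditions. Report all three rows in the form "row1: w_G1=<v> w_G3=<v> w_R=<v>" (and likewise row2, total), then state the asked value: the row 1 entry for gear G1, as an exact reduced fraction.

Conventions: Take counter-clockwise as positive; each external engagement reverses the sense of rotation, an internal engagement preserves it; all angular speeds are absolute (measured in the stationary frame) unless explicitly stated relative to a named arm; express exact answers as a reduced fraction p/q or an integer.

recognized (axles ride arm R): planetary set, 35/10/55 teeth
row 1 — lock + rotate with arm: ω_sun = ω_ring = ω_arm = x
row 2: sun turns y, ring = −(35/55)·y, arm 0
boundary: total ω_ring = x − (35/55)·y = 0 and total ω_sun = x + y = 1  ⇒  y = 11/18, x = 7/18
row 2 ring = −(35/55)·11/18 = -7/18
totals (row 1 + row 2): sun 7/18 + 11/18 = 1, ring 7/18 + (-7/18) = 0, arm 7/18 + 0 = 7/18
asked cell (row1, sun) = 7/18

row1: w_G1=7/18 w_G3=7/18 w_R=7/18
row2: w_G1=11/18 w_G3=-7/18 w_R=0
total: w_G1=1 w_G3=0 w_R=7/18
asked value: 7/18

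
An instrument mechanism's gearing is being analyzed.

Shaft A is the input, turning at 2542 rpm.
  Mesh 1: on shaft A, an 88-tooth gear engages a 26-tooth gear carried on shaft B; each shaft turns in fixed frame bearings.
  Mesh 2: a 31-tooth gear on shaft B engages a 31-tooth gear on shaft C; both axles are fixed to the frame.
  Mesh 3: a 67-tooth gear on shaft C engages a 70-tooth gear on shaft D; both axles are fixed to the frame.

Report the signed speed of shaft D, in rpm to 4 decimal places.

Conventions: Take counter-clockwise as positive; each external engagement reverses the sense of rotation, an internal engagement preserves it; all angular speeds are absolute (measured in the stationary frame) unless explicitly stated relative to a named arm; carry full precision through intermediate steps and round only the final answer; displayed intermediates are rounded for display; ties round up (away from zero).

3-mesh fixed-axis compound train (all bearings frame-fixed)
mesh 1 [88T→26T]: ω = 2542.0000×88/26 = 8603.6923 rpm, sense flips to −
mesh 2 [31T→31T]: ω = 8603.6923×31/31 = 8603.6923 rpm, sense flips to +
mesh 3 [67T→70T]: ω = 8603.6923×67/70 = 8234.9626 rpm, sense flips to −
signed output speed = -8234.9626 rpm

-8234.9626 rpm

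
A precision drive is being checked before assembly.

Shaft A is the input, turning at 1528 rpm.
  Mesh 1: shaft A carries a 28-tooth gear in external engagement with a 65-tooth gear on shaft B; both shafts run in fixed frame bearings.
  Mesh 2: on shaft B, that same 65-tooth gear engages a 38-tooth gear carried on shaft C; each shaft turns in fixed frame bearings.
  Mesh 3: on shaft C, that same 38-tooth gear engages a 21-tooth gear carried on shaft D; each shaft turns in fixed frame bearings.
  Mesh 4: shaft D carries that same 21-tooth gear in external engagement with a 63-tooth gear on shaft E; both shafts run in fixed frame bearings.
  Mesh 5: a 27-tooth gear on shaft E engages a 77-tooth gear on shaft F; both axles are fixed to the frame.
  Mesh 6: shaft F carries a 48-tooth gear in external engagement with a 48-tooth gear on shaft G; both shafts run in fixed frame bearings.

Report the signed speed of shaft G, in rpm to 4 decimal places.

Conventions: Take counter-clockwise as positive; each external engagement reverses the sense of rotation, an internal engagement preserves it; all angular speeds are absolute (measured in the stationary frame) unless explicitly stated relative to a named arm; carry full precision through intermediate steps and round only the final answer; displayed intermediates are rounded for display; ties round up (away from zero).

+238.1299 rpm

6-mesh fixed-axis compound train (all bearings frame-fixed)
mesh 1 [28T→65T]: ω = 1528.0000×28/65 = 658.2154 rpm, sense flips to −
mesh 2 [65T→38T]: ω = 658.2154×65/38 = 1125.8947 rpm, sense flips to +
mesh 3 [38T→21T]: ω = 1125.8947×38/21 = 2037.3333 rpm, sense flips to −
mesh 4 [21T→63T]: ω = 2037.3333×21/63 = 679.1111 rpm, sense flips to +
mesh 5 [27T→77T]: ω = 679.1111×27/77 = 238.1299 rpm, sense flips to −
mesh 6 [48T→48T]: ω = 238.1299×48/48 = 238.1299 rpm, sense flips to +
signed output speed = +238.1299 rpm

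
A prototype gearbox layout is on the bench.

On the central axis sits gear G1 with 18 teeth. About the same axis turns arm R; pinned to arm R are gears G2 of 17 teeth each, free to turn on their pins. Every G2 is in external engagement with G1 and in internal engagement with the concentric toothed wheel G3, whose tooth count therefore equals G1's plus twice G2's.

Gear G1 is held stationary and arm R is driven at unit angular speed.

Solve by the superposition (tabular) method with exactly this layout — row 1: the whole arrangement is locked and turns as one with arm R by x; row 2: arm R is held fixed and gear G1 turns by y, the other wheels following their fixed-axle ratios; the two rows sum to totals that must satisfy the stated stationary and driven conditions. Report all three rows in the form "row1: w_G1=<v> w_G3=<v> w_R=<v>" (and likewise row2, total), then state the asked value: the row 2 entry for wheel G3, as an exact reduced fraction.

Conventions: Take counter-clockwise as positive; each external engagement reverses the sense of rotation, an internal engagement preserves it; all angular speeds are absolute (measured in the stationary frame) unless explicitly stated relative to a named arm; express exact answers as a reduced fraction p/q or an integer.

planetary set (18T centre, 17T on arm, 52T internal) — Willis relation
superposition row 1 [locked train]: every member turns x
superposition row 2 [arm held]: sun y, ring −(18/52)·y, arm 0
boundary: total ω_sun = x + y = 0 and total ω_arm = x = 1  ⇒  y = -1, x = 1
row 2 ring = −(18/52)·(-1) = 9/26
totals (row 1 + row 2): sun 1 + (-1) = 0, ring 1 + 9/26 = 35/26, arm 1 + 0 = 1
asked cell (row2, ring) = 9/26

row1: w_G1=1 w_G3=1 w_R=1
row2: w_G1=-1 w_G3=9/26 w_R=0
total: w_G1=0 w_G3=35/26 w_R=1
asked value: 9/26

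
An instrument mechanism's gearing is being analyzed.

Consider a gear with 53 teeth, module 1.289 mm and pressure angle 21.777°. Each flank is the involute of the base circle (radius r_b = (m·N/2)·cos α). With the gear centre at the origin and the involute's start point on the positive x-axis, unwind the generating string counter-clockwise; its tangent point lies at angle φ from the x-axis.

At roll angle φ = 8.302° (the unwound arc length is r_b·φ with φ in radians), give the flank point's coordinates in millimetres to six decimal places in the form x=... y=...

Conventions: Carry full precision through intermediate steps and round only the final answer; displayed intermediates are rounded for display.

class = single-mesh tooth geometry [base-circle involute, m = 1.289, 53T]
pitch radius r_p = m·N/2 = 1.289·53/2 = 34.158500
base radius r_b = r_p·cos α = 34.158500·cos 21.777° = 31.720773
roll angle φ = 8.302° = 0.14489723 rad
x = r_b·(cos φ + φ·sin φ) = 32.052019
y = r_b·(sin φ − φ·cos φ) = 0.032099

x=32.052019 y=0.032099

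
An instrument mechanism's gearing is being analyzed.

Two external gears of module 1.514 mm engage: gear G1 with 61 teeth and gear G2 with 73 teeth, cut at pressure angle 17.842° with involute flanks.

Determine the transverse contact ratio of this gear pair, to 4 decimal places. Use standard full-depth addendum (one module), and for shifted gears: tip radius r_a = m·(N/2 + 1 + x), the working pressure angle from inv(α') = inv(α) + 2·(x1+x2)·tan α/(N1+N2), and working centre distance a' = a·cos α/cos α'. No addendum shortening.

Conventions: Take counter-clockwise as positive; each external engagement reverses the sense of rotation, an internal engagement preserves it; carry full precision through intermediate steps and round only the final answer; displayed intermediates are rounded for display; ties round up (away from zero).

1.9397

topology: single-mesh involute geometry — m = 1.514, 61T/73T pair
base radii: r_b1 = 43.956120, r_b2 = 52.603225
tip radii: r_a1 = 47.691000, r_a2 = 56.775000
no profile shift: α' = α, a' = a
action lengths: √(r_a1²−r_b1²) = 18.501109, √(r_a2²−r_b2²) = 21.361211
base pitch p_b = π·m·cos α = 4.527614
CR = (18.501109 + 21.361211 − 101.438000·sin 17.84200°)/4.527614 = 1.939744
contact ratio ≈ 1.9397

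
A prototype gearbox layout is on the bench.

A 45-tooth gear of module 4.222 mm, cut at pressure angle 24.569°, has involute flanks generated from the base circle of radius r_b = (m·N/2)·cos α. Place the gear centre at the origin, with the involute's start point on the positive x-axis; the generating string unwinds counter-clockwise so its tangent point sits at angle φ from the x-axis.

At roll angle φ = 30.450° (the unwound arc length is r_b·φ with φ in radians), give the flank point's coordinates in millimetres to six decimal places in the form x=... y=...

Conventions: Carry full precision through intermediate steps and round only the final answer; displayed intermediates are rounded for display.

x=97.746880 y=4.201859

topology: single-mesh involute geometry — m = 4.222, N = 45
pitch radius r_p = m·N/2 = 4.222·45/2 = 94.995000
base radius r_b = r_p·cos α = 94.995000·cos 24.569° = 86.394267
roll angle φ = 30.450° = 0.53145276 rad
x = r_b·(cos φ + φ·sin φ) = 97.746880
y = r_b·(sin φ − φ·cos φ) = 4.201859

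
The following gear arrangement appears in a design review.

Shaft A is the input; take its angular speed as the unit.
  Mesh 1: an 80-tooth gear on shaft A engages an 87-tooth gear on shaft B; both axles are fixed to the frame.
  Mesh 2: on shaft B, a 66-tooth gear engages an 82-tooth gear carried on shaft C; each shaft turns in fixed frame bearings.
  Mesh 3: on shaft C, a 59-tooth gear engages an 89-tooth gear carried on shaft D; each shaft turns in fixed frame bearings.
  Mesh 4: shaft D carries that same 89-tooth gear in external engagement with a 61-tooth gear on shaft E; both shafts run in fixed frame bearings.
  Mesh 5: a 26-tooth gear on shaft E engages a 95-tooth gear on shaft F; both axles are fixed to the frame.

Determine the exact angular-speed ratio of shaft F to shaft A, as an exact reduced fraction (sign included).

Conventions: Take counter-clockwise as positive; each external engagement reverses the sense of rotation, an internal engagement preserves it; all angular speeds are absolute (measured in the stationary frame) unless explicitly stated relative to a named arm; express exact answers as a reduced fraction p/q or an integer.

class = fixed-axis compound train [5 meshes; 5 ratios multiply, 5 sense flips]
mesh 1 [80T→87T]: running ratio 80/87, sense −
mesh 2 [66T→82T]: running ratio 880/1189, sense +
mesh 3 [59T→89T]: running ratio 51920/105821, sense −
mesh 4 [89T→61T]: running ratio 51920/72529, sense +
mesh 5 [26T→95T]: running ratio 269984/1378051, sense −
ω_out/ω_in = -269984/1378051

-269984/1378051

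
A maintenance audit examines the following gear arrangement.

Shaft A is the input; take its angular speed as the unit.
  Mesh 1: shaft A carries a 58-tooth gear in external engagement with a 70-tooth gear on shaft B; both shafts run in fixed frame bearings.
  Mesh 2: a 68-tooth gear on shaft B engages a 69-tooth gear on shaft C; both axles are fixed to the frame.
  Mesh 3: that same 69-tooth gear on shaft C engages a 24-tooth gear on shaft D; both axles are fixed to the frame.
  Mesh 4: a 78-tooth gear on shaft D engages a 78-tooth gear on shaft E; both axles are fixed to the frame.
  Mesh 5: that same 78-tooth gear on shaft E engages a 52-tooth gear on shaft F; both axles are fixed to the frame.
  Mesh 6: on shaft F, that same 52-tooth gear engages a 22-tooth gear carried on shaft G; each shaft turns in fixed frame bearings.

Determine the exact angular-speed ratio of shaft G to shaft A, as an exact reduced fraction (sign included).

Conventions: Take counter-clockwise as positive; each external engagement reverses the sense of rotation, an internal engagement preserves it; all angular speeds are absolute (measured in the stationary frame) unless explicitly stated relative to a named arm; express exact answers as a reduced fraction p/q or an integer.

class = fixed-axis compound train [6 meshes; 6 ratios multiply, 6 sense flips]
mesh 1 [58T→70T]: running ratio 29/35, sense −
mesh 2 [68T→69T]: running ratio 1972/2415, sense +
mesh 3 [69T→24T]: running ratio 493/210, sense −
mesh 4 [78T→78T]: running ratio 493/210, sense +
mesh 5 [78T→52T]: running ratio 493/140, sense −
mesh 6 [52T→22T]: running ratio 6409/770, sense +
ω_out/ω_in = 6409/770

6409/770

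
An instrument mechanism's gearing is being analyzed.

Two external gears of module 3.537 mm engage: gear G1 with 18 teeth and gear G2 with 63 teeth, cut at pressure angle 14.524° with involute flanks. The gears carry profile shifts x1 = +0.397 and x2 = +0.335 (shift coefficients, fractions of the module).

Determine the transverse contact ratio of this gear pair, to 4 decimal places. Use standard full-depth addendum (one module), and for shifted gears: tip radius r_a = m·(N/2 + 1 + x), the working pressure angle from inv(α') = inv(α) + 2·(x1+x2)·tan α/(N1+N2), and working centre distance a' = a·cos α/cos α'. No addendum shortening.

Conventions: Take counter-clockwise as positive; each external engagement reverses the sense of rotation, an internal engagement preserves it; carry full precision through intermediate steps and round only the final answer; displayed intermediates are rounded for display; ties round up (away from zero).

class = single-mesh tooth geometry [involute pair 18T × 63T, m = 3.537]
base radii: r_b1 = 30.815703, r_b2 = 107.854959
tip radii: r_a1 = 36.774189, r_a2 = 116.137395
inv(α') = inv(14.524°) + 2·(+0.397+0.335)·tan α/(18+63) = 0.01025526  ⇒  α' = 17.72125°
a' = a·cos α / cos α' = 143.2485·cos 14.524°/cos 17.72125° = 145.578562
action lengths: √(r_a1²−r_b1²) = 20.068220, √(r_a2²−r_b2²) = 43.072060
base pitch p_b = π·m·cos α = 10.756709
CR = (20.068220 + 43.072060 − 145.578562·sin 17.72125°)/10.756709 = 1.750363
contact ratio ≈ 1.7504

1.7504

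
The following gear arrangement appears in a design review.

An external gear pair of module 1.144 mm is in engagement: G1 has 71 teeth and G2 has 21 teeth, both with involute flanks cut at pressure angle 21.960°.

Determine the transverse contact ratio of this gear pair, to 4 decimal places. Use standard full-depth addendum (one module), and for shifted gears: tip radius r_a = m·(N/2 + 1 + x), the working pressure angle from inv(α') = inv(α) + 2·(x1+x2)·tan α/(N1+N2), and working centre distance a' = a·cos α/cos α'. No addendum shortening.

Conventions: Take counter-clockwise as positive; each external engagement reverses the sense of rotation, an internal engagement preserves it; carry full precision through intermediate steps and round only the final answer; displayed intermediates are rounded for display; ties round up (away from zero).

1.6030

class = single-mesh tooth geometry [involute pair 71T × 21T, m = 1.144]
base radii: r_b1 = 37.665403, r_b2 = 11.140471
tip radii: r_a1 = 41.756000, r_a2 = 13.156000
no profile shift: α' = α, a' = a
action lengths: √(r_a1²−r_b1²) = 18.024455, √(r_a2²−r_b2²) = 6.997874
base pitch p_b = π·m·cos α = 3.333221
CR = (18.024455 + 6.997874 − 52.624000·sin 21.96000°)/3.333221 = 1.602984
contact ratio ≈ 1.6030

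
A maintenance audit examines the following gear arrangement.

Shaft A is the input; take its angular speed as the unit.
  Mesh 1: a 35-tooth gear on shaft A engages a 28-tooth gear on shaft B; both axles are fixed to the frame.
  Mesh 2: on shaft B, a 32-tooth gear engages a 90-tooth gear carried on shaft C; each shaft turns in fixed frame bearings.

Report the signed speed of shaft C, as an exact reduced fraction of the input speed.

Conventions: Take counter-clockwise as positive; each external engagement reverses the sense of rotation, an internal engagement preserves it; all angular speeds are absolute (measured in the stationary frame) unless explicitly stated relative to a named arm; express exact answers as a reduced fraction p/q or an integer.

4/9

2-mesh fixed-axis compound train (all bearings frame-fixed)
mesh 1 [35T→28T]: |ω|/ω_in = 1×35/28 = 5/4, sense flips to −
mesh 2 [32T→90T]: |ω|/ω_in = (5/4)×32/90 = 4/9, sense flips to +
signed output speed (× input speed) = 4/9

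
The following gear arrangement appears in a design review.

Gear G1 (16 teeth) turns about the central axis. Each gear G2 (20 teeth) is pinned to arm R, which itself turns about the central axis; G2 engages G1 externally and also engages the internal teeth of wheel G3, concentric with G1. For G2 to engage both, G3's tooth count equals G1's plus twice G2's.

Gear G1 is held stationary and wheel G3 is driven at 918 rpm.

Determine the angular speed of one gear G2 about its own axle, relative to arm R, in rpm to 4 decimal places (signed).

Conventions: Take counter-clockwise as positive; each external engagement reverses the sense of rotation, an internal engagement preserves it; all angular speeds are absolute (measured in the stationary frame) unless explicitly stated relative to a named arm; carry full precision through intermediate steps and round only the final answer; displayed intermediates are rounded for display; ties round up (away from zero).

+571.2000 rpm

class = planetary set [G3 = 16+2·20 = 56; Willis about the carrier]
normalise by the input: solve with ω_ring = 1, then scale by 918 rpm
ring teeth: 16 + 2·20 = 56
16(ω_sun−ω_arm) = −56(ω_ring−ω_arm),  ω_sun = 0, ω_ring = 1
16(0−ω_arm) = −56(1−ω_arm)  ⇒  72·ω_arm = 56  ⇒  ω_arm = 7/9
sun–planet mesh: 16·(0−7/9) = −20·(ω_p−ω_arm)  ⇒  ω_p−ω_arm = 28/45
scale: ω_p−ω_arm = 28/45 × 918 rpm = +571.2000 rpm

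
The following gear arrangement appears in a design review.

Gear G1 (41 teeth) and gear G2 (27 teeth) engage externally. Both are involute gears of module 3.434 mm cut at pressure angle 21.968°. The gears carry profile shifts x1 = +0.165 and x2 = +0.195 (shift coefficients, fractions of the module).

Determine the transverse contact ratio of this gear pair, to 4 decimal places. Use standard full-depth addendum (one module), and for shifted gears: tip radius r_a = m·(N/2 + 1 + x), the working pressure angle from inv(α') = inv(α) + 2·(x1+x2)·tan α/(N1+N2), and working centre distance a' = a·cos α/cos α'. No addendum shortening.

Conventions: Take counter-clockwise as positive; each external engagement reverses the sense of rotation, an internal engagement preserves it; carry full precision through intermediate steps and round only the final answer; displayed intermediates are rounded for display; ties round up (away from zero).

recognized (one external pair, fixed centres): single-mesh tooth geometry, m = 3.434, N1 = 41, N2 = 27
base radii: r_b1 = 65.285680, r_b2 = 42.993009
tip radii: r_a1 = 74.397610, r_a2 = 50.462630
inv(α') = inv(21.968°) + 2·(+0.165+0.195)·tan α/(41+27) = 0.02423382  ⇒  α' = 23.37004°
a' = a·cos α / cos α' = 116.7560·cos 21.968°/cos 23.37004° = 117.955502
action lengths: √(r_a1²−r_b1²) = 35.676103, √(r_a2²−r_b2²) = 26.421170
base pitch p_b = π·m·cos α = 10.004927
CR = (35.676103 + 26.421170 − 117.955502·sin 23.37004°)/10.004927 = 1.530057
contact ratio ≈ 1.5301

1.5301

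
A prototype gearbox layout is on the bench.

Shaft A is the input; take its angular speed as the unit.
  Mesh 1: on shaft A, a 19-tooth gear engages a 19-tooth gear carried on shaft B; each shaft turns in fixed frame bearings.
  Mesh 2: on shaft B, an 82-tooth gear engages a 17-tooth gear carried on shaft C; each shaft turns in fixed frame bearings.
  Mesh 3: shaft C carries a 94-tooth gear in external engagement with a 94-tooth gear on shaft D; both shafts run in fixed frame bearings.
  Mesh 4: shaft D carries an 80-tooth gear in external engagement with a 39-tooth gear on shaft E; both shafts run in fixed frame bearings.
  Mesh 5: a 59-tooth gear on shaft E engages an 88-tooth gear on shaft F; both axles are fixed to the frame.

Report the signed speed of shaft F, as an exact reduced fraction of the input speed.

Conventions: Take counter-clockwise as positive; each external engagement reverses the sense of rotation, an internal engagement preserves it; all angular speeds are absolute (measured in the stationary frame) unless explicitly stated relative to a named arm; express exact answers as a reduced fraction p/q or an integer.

-48380/7293

5-mesh fixed-axis compound train (all bearings frame-fixed)
mesh 1 [19T→19T]: |ω|/ω_in = 1×19/19 = 1, sense flips to −
mesh 2 [82T→17T]: |ω|/ω_in = 1×82/17 = 82/17, sense flips to +
mesh 3 [94T→94T]: |ω|/ω_in = (82/17)×94/94 = 82/17, sense flips to −
mesh 4 [80T→39T]: |ω|/ω_in = (82/17)×80/39 = 6560/663, sense flips to +
mesh 5 [59T→88T]: |ω|/ω_in = (6560/663)×59/88 = 48380/7293, sense flips to −
signed output speed (× input speed) = -48380/7293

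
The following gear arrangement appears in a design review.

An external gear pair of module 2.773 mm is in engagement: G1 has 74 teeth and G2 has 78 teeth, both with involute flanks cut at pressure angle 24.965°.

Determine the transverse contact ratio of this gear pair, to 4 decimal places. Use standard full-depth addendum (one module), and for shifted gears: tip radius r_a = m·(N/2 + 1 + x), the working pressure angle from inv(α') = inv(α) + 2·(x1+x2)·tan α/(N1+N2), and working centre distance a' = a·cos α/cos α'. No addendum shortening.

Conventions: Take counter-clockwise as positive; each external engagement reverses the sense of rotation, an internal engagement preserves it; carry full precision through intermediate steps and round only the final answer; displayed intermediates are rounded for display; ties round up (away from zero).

1.5755

class = single-mesh tooth geometry [involute pair 74T × 78T, m = 2.773]
base radii: r_b1 = 93.014556, r_b2 = 98.042369
tip radii: r_a1 = 105.374000, r_a2 = 110.920000
no profile shift: α' = α, a' = a
action lengths: √(r_a1²−r_b1²) = 49.517394, √(r_a2²−r_b2²) = 51.874273
base pitch p_b = π·m·cos α = 7.897671
CR = (49.517394 + 51.874273 − 210.748000·sin 24.96500°)/7.897671 = 1.575453
contact ratio ≈ 1.5755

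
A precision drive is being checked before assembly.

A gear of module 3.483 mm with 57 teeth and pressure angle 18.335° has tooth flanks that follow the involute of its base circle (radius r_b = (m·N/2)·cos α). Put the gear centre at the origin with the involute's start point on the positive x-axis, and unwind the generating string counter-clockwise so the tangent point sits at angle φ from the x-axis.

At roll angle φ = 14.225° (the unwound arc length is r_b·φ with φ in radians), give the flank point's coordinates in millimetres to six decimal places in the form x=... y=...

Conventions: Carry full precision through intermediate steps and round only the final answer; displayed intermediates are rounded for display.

x=97.085567 y=0.477705

recognized (one wheel, involute flank): single-mesh tooth geometry, m = 3.483, N = 57
pitch radius r_p = m·N/2 = 3.483·57/2 = 99.265500
base radius r_b = r_p·cos α = 99.265500·cos 18.335° = 94.226137
roll angle φ = 14.225° = 0.24827309 rad
x = r_b·(cos φ + φ·sin φ) = 97.085567
y = r_b·(sin φ − φ·cos φ) = 0.477705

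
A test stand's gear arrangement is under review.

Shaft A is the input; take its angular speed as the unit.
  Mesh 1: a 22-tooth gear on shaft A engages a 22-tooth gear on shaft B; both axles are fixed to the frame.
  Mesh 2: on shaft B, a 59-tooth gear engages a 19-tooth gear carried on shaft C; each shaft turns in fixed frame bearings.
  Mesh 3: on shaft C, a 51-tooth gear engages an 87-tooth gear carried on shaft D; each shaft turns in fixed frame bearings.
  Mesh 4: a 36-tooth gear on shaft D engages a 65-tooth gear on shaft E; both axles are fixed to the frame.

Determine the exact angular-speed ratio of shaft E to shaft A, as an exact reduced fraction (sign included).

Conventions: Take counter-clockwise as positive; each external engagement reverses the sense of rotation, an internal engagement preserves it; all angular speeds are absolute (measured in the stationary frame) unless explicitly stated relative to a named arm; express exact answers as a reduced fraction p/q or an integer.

class = fixed-axis compound train [4 meshes; 4 ratios multiply, 4 sense flips]
mesh 1 [22T→22T]: running ratio 1, sense −
mesh 2 [59T→19T]: running ratio 59/19, sense +
mesh 3 [51T→87T]: running ratio 1003/551, sense −
mesh 4 [36T→65T]: running ratio 36108/35815, sense +
ω_out/ω_in = 36108/35815

36108/35815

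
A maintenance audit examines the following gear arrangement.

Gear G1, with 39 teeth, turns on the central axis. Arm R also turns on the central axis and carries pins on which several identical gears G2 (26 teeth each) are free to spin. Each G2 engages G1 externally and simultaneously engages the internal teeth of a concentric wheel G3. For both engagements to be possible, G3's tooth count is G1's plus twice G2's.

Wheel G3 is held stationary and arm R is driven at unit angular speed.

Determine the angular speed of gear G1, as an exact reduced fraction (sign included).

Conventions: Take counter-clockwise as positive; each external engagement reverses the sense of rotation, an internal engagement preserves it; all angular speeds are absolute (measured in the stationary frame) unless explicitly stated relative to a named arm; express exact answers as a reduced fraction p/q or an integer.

planetary set (39T centre, 26T on arm, 91T internal) — Willis relation
ring teeth: 39 + 2·26 = 91
39(ω_sun−ω_arm) = −91(ω_ring−ω_arm),  ω_ring = 0, ω_arm = 1
ω_sun = 1 − (91/39)(0−1) = 10/3
exact speed ratio = 10/3

10/3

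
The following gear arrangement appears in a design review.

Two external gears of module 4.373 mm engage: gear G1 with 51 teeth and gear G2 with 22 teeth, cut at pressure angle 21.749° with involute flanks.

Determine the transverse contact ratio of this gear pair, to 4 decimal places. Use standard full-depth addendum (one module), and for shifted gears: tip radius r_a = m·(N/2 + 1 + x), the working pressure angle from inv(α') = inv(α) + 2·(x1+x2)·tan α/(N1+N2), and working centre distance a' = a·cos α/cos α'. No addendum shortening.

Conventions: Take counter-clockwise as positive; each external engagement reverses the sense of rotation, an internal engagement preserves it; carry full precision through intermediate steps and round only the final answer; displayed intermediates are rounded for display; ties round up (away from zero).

single-mesh involute tooth geometry (51T engaging 22T at module 4.373)
base radii: r_b1 = 103.573668, r_b2 = 44.678837
tip radii: r_a1 = 115.884500, r_a2 = 52.476000
no profile shift: α' = α, a' = a
action lengths: √(r_a1²−r_b1²) = 51.978002, √(r_a2²−r_b2²) = 27.523301
base pitch p_b = π·m·cos α = 12.760246
CR = (51.978002 + 27.523301 − 159.614500·sin 21.74900°)/12.760246 = 1.595389
contact ratio ≈ 1.5954

1.5954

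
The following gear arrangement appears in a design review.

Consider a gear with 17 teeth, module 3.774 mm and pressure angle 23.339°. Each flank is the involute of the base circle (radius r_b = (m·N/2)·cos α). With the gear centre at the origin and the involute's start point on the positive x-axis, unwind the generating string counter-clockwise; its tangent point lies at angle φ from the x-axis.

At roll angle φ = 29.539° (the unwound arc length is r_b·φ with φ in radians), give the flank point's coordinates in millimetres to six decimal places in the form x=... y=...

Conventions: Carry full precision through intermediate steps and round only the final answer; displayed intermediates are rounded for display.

single-mesh involute tooth geometry (17T wheel at module 3.774)
pitch radius r_p = m·N/2 = 3.774·17/2 = 32.079000
base radius r_b = r_p·cos α = 32.079000·cos 23.339° = 29.454198
roll angle φ = 29.539° = 0.51555281 rad
x = r_b·(cos φ + φ·sin φ) = 33.112292
y = r_b·(sin φ − φ·cos φ) = 1.309960

x=33.112292 y=1.309960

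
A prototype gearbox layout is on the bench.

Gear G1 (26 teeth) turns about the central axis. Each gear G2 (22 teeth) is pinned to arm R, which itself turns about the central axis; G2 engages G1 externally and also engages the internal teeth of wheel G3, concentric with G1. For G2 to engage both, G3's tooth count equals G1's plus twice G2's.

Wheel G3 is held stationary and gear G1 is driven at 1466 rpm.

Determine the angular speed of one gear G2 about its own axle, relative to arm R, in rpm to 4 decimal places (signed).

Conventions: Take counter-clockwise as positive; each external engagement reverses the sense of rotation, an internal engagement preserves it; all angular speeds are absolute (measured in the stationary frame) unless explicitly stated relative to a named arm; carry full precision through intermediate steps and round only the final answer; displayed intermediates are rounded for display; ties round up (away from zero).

class = planetary set [G3 = 26+2·22 = 70; Willis about the carrier]
normalise by the input: solve with ω_sun = 1, then scale by 1466 rpm
ring teeth: 26 + 2·22 = 70
26(ω_sun−ω_arm) = −70(ω_ring−ω_arm),  ω_ring = 0, ω_sun = 1
26(1−ω_arm) = −70(0−ω_arm)  ⇒  96·ω_arm = 26  ⇒  ω_arm = 13/48
sun–planet mesh: 26·(1−13/48) = −22·(ω_p−ω_arm)  ⇒  ω_p−ω_arm = -455/528
scale: ω_p−ω_arm = -455/528 × 1466 rpm = -1263.3144 rpm

-1263.3144 rpm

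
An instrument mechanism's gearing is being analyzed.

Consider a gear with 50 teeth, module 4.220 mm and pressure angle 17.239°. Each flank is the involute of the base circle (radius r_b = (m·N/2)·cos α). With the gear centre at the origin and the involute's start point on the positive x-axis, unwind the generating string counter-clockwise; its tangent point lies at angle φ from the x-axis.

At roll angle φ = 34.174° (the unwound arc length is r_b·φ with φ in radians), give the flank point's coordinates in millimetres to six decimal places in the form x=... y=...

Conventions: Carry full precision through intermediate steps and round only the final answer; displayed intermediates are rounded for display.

class = single-mesh tooth geometry [base-circle involute, m = 4.220, 50T]
pitch radius r_p = m·N/2 = 4.220·50/2 = 105.500000
base radius r_b = r_p·cos α = 105.500000·cos 17.239° = 100.760609
roll angle φ = 34.174° = 0.59644882 rad
x = r_b·(cos φ + φ·sin φ) = 117.120668
y = r_b·(sin φ − φ·cos φ) = 6.876376

x=117.120668 y=6.876376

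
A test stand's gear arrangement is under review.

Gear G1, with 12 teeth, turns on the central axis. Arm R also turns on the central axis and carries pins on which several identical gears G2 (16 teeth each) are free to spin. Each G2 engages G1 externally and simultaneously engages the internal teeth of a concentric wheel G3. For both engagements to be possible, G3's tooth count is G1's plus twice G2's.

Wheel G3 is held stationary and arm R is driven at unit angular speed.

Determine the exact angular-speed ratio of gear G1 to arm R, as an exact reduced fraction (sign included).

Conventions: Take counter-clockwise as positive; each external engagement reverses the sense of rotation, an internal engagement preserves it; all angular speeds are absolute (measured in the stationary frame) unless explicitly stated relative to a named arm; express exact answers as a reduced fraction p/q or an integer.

planetary set (12T centre, 16T on arm, 44T internal) — Willis relation
ring teeth: 12 + 2·16 = 44
12(ω_sun−ω_arm) = −44(ω_ring−ω_arm),  ω_ring = 0, ω_arm = 1
ω_sun = 1 − (44/12)(0−1) = 14/3
ω_out/ω_in = 14/3

14/3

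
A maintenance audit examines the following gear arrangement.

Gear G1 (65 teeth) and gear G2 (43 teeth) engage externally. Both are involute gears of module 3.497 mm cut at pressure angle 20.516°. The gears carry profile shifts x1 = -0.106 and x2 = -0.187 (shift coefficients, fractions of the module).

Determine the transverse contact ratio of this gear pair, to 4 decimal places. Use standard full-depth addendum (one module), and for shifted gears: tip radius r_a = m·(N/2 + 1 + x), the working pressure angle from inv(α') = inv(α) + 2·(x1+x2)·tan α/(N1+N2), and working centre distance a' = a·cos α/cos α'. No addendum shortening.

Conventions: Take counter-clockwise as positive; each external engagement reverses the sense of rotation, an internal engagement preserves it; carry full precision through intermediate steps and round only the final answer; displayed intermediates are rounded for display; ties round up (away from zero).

1.7988

topology: single-mesh involute geometry — m = 3.497, 65T/43T pair
base radii: r_b1 = 106.444017, r_b2 = 70.416811
tip radii: r_a1 = 116.778818, r_a2 = 78.028561
inv(α') = inv(20.516°) + 2·(-0.106-0.187)·tan α/(65+43) = 0.01410085  ⇒  α' = 19.64571°
a' = a·cos α / cos α' = 188.8380·cos 20.516°/cos 19.64571° = 187.792303
action lengths: √(r_a1²−r_b1²) = 48.030861, √(r_a2²−r_b2²) = 33.614417
base pitch p_b = π·m·cos α = 10.289346
CR = (48.030861 + 33.614417 − 187.792303·sin 19.64571°)/10.289346 = 1.798846
contact ratio ≈ 1.7988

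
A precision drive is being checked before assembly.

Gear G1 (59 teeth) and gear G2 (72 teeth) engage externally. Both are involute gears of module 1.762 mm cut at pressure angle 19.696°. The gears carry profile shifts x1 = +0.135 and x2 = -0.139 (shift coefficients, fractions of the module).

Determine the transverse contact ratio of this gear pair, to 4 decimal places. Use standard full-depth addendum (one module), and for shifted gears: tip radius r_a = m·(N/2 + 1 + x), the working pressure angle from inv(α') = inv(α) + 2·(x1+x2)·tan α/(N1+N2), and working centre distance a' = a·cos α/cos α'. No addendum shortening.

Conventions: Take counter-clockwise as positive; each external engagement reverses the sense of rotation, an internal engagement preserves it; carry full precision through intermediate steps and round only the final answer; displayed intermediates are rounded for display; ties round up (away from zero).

topology: single-mesh involute geometry — m = 1.762, 59T/72T pair
base radii: r_b1 = 48.937921, r_b2 = 59.720852
tip radii: r_a1 = 53.978870, r_a2 = 64.949082
inv(α') = inv(19.696°) + 2·(+0.135-0.139)·tan α/(59+72) = 0.01419117  ⇒  α' = 19.68622°
a' = a·cos α / cos α' = 115.4110·cos 19.696°/cos 19.68622° = 115.403950
action lengths: √(r_a1²−r_b1²) = 22.777145, √(r_a2²−r_b2²) = 25.530434
base pitch p_b = π·m·cos α = 5.211628
CR = (22.777145 + 25.530434 − 115.403950·sin 19.68622°)/5.211628 = 1.809720
contact ratio ≈ 1.8097

1.8097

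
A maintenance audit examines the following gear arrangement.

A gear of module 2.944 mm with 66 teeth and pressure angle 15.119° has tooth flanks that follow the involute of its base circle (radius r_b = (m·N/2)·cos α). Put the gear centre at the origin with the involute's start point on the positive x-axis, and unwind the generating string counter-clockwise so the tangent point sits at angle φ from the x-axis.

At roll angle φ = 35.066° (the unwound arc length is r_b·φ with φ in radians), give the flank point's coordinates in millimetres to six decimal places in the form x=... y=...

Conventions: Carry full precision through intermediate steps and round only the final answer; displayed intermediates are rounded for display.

x=109.743368 y=6.901877

recognized (one wheel, involute flank): single-mesh tooth geometry, m = 2.944, N = 66
pitch radius r_p = m·N/2 = 2.944·66/2 = 97.152000
base radius r_b = r_p·cos α = 97.152000·cos 15.119° = 93.789199
roll angle φ = 35.066° = 0.61201716 rad
x = r_b·(cos φ + φ·sin φ) = 109.743368
y = r_b·(sin φ − φ·cos φ) = 6.901877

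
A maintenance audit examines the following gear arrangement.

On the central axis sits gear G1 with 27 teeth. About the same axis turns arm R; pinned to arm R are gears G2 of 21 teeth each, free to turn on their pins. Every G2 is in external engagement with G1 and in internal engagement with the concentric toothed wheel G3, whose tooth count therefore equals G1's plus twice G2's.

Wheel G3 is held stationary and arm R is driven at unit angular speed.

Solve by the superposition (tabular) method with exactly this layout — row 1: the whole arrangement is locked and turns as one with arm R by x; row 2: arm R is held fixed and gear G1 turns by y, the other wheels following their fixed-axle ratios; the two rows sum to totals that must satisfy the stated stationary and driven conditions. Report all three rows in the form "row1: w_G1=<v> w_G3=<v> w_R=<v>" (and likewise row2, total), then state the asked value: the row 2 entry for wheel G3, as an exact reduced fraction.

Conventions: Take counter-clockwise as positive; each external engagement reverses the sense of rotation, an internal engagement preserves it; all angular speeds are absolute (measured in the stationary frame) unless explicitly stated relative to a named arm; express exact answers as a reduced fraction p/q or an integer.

row1: w_G1=1 w_G3=1 w_R=1
row2: w_G1=23/9 w_G3=-1 w_R=0
total: w_G1=32/9 w_G3=0 w_R=1
asked value: -1

recognized (axles ride arm R): planetary set, 27/21/69 teeth
row 1: whole set turns with the arm by x
superposition row 2 [arm held]: sun y, ring −(27/69)·y, arm 0
boundary: total ω_ring = x − (27/69)·y = 0 and total ω_arm = x = 1  ⇒  y = 23/9, x = 1
row 2 ring = −(27/69)·23/9 = -1
totals (row 1 + row 2): sun 1 + 23/9 = 32/9, ring 1 + (-1) = 0, arm 1 + 0 = 1
asked cell (row2, ring) = -1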